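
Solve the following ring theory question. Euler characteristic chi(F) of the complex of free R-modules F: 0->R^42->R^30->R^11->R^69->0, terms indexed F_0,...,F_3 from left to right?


chi = sum (-1)^i * rank:
(-1)^0*42=42
(-1)^1*30=-30
(-1)^2*11=11
(-1)^3*69=-69
chi=-46


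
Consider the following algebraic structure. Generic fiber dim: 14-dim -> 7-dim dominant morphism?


dim(fiber)=dim(X)-dim(Y)=14-7=7


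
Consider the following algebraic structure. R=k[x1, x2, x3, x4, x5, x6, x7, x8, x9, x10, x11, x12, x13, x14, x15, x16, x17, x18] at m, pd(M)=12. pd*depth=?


pd+depth=18
depth=18-12=6
pd*depth=12*6=72


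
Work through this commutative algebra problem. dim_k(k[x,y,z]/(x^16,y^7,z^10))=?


Basis: x^iy^jz^k, i<16,j<7,k<10
16*7*10=1120


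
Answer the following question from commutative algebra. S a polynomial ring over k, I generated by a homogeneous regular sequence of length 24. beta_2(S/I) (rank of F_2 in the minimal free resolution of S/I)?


Regular sequence => Koszul complex is the minimal free resolution.
Syz_1 minimally generated by Koszul relations f_i*e_j - f_j*e_i (i<j): mu(Syz_1) = beta_2 = C(m,2) = m(m-1)/2
m=24
24*23/2 = 276


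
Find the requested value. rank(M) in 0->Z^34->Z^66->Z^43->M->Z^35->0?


Alt sum=0:
(-1)^0*34 + (-1)^1*66 + (-1)^2*43 + (-1)^3*? + (-1)^4*35=0
rank(M)=46


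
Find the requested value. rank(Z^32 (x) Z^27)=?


rank(M(x)N) = rank(M)*rank(N)
32*27 = 864


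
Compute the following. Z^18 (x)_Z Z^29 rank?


rank(M(x)N) = rank(M)*rank(N)
18*29 = 522


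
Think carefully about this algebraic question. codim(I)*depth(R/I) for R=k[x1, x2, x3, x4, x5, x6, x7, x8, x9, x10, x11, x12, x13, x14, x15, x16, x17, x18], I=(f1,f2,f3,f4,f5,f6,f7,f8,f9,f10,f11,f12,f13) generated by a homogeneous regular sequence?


codim=13, depth=dim(R/I)=18-13=5
Product=13*5=65


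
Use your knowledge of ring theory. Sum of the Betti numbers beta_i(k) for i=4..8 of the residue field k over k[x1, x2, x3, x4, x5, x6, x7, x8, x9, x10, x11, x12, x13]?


Koszul resolution: beta_i(k)=C(n,i), n=13
C(13,4)=715, C(13,5)=1287, C(13,6)=1716, C(13,7)=1716, C(13,8)=1287
Sum=6721


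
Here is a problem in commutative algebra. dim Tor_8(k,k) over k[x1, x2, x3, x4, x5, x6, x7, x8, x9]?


Koszul: C(n,i)=C(9,8)=9


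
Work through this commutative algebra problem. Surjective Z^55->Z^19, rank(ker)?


rank(ker) = 55-19 = 36


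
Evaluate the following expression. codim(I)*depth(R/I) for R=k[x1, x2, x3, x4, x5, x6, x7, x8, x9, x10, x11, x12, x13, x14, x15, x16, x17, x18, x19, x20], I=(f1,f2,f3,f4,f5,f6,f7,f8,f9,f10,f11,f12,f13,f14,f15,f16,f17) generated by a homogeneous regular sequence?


codim=17, depth=dim(R/I)=20-17=3
Product=17*3=51


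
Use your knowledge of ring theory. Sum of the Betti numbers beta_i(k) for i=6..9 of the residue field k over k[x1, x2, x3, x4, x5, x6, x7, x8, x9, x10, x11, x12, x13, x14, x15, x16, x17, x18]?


Koszul resolution: beta_i(k)=C(n,i), n=18
C(18,6)=18564, C(18,7)=31824, C(18,8)=43758, C(18,9)=48620
Sum=142766


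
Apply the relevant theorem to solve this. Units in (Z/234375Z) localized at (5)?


Local ring = Z/78125Z.
phi(78125) = 5^6*(5-1) = 62500


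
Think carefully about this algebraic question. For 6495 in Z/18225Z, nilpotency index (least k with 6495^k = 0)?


6495^k mod 18225:
k=1: 6495
k=2: 12375
k=3: 3375
k=4: 14175
k=5: 12150
k=6: 0
First zero at k = 6


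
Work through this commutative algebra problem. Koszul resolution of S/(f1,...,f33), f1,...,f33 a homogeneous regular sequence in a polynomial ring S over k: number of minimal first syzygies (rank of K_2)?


Regular sequence => Koszul complex is the minimal free resolution.
Syz_1 minimally generated by Koszul relations f_i*e_j - f_j*e_i (i<j): mu(Syz_1) = beta_2 = C(m,2) = m(m-1)/2
m=33
33*32/2 = 528


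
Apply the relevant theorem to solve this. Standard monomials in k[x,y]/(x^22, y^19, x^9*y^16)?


k[x,y]/I, I = (x^22, y^19, x^9*y^16)
Rect: 22x19=418. Corner: (22-9)x(19-16)=39.
dim = 418-39 = 379


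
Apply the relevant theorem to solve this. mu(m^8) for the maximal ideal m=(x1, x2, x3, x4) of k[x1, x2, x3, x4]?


Graded Nakayama: mu(m^d) = dim_k (m^d/m^(d+1)) = #degree-8 monomials in 4 vars
C(n+d-1,d)=C(11,8)=165


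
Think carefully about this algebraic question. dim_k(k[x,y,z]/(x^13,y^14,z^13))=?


Basis: x^iy^jz^k, i<13,j<14,k<13
13*14*13=2366


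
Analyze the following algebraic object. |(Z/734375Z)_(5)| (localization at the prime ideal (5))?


5-primary part: 734375=5^6*47
Size=5^6=15625


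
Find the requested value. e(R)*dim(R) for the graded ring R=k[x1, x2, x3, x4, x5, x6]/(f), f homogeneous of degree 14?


e(R)=deg(f)=14, dim(R)=6-1=5
e*dim=14*5=70


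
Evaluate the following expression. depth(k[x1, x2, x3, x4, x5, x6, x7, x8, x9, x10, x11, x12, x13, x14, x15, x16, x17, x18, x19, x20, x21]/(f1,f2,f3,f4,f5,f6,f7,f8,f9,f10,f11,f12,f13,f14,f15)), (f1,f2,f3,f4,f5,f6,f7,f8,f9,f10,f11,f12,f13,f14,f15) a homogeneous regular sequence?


depth(R)=21
depth(R/I)=21-15=6


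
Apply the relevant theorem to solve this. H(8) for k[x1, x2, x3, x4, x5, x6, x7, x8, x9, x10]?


C(d+n-1,n-1)=C(17,9)=24310


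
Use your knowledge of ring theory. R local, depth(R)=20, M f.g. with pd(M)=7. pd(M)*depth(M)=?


pd+depth=20
depth=20-7=13
pd*depth=7*13=91


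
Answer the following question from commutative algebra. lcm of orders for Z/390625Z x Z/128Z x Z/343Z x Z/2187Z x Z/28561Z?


Exponent = lcm of the cyclic orders; pairwise coprime => product.
5^8*2^7*7^3*3^7*13^4=390625*128*343*2187*28561=1071238855050000000


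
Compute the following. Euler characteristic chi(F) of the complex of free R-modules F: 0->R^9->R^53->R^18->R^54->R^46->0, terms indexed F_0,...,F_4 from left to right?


chi = sum (-1)^i * rank:
(-1)^0*9=9
(-1)^1*53=-53
(-1)^2*18=18
(-1)^3*54=-54
(-1)^4*46=46
chi=-34


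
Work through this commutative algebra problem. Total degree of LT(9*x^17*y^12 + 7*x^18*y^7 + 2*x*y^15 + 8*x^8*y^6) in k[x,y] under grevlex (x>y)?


LT: 9*x^17*y^12
deg_x=17, deg_y=12
Total=17+12=29


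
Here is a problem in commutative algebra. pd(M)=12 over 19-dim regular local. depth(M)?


pd+depth=depth(R)=19
depth=19-12=7


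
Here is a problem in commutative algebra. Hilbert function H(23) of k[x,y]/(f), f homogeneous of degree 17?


H(t)=d for t>=d-1.
d=17, t=23
H(23)=17


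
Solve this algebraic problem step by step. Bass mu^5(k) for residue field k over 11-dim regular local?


C(n,i)=C(11,5)=462


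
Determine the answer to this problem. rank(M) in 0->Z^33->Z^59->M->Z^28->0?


Alt sum=0:
(-1)^0*33 + (-1)^1*59 + (-1)^2*? + (-1)^3*28=0
rank(M)=54


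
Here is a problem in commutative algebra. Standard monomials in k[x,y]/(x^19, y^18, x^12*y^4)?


k[x,y]/I, I = (x^19, y^18, x^12*y^4)
Rect: 19x18=342. Corner: (19-12)x(18-4)=98.
dim = 342-98 = 244


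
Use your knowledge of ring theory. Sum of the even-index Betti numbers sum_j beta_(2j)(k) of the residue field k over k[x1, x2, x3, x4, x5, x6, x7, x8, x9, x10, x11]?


Koszul resolution: beta_i(k)=C(n,i), n=11
sum_even C(11,i) = 2^(n-1) = 2^10 = 1024


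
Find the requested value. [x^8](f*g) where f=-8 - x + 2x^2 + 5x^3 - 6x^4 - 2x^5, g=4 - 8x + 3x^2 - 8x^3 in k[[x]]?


[x^8] = sum a_i*b_j, i+j=8
  -2*-8=16
Sum=16


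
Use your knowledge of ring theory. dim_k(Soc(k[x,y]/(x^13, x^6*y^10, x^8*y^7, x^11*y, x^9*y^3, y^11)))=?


Socle = ann(m) = span of standard monomials u with x*u, y*u in I (staircase corners).
Minimal generators: x^13, x^11*y, x^9*y^3, x^8*y^7, x^6*y^10, y^11
Corners: x^5y^10, x^7y^9, x^8y^6, x^10y^2, x^12
Socle dim=5


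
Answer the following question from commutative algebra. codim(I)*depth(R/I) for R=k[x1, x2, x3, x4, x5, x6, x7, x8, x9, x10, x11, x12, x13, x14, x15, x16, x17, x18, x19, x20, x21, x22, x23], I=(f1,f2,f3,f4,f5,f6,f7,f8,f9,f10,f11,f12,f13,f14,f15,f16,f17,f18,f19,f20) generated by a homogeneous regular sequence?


codim=20, depth=dim(R/I)=23-20=3
Product=20*3=60


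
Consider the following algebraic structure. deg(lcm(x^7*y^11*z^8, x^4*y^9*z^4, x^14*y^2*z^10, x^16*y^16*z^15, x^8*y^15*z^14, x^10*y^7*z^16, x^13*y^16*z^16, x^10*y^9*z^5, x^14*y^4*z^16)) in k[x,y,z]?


lcm = componentwise max:
x: max(7,4,14,16,8,10,13,10,14)=16
y: max(11,9,2,16,15,7,16,9,4)=16
z: max(8,4,10,15,14,16,16,5,16)=16
Total=16+16+16=48


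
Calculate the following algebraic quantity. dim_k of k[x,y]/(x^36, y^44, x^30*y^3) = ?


k[x,y]/I, I = (x^36, y^44, x^30*y^3)
Rect: 36x44=1584. Corner: (36-30)x(44-3)=246.
dim = 1584-246 = 1338


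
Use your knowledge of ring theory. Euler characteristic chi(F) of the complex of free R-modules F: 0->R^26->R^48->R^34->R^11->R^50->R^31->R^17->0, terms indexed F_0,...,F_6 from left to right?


chi = sum (-1)^i * rank:
(-1)^0*26=26
(-1)^1*48=-48
(-1)^2*34=34
(-1)^3*11=-11
(-1)^4*50=50
(-1)^5*31=-31
(-1)^6*17=17
chi=37


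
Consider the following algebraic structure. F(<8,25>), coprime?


gcd(8,25)=1 => F=ab-a-b=8*25-8-25=200-33=167


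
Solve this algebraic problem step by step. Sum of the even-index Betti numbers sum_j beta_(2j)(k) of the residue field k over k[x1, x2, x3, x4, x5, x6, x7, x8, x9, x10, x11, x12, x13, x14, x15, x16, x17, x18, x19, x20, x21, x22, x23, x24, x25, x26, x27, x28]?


Koszul resolution: beta_i(k)=C(n,i), n=28
sum_even C(28,i) = 2^(n-1) = 2^27 = 134217728


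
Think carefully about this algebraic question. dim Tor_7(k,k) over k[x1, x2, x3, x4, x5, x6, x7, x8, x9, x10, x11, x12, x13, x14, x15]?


Koszul: C(n,i)=C(15,7)=6435


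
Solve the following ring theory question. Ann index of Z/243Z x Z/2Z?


Exponent = lcm of the cyclic orders; pairwise coprime => product.
3^5*2^1=243*2=486


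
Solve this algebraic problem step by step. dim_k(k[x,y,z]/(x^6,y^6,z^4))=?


Basis: x^iy^jz^k, i<6,j<6,k<4
6*6*4=144


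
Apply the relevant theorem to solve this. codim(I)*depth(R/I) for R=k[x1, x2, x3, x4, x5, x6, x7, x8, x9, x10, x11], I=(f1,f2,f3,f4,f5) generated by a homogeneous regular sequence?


codim=5, depth=dim(R/I)=11-5=6
Product=5*6=30


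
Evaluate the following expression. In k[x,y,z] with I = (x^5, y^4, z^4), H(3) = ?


Need i<5, j<4, k<4 with i+j+k=3.
For each i, j ranges over max(0,3-i-3)..min(3,3-i):
  i=0: j in [0,3] -> 4
  i=1: j in [0,2] -> 3
  i=2: j in [0,1] -> 2
  i=3: j in [0,0] -> 1
H(3) = 4+3+2+1 = 10


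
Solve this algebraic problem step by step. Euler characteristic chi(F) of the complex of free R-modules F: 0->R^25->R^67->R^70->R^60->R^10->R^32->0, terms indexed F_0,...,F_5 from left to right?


chi = sum (-1)^i * rank:
(-1)^0*25=25
(-1)^1*67=-67
(-1)^2*70=70
(-1)^3*60=-60
(-1)^4*10=10
(-1)^5*32=-32
chi=-54


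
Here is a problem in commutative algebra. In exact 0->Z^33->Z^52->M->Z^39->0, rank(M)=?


Alt sum=0:
(-1)^0*33 + (-1)^1*52 + (-1)^2*? + (-1)^3*39=0
rank(M)=58


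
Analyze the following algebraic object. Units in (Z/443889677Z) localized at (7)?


Local ring = Z/40353607Z.
phi(40353607) = 7^8*(7-1) = 34588806


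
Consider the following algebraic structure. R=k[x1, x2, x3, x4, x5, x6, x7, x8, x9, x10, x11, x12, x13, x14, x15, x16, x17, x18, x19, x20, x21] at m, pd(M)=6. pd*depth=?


pd+depth=21
depth=21-6=15
pd*depth=6*15=90


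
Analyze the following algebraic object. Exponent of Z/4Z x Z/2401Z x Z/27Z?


Exponent = lcm of the cyclic orders; pairwise coprime => product.
2^2*7^4*3^3=4*2401*27=259308


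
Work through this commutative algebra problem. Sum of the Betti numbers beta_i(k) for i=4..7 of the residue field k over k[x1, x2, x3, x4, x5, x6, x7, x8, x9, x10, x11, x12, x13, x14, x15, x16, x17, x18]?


Koszul resolution: beta_i(k)=C(n,i), n=18
C(18,4)=3060, C(18,5)=8568, C(18,6)=18564, C(18,7)=31824
Sum=62016


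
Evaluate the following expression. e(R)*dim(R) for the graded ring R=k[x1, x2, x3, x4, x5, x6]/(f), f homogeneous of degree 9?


e(R)=deg(f)=9, dim(R)=6-1=5
e*dim=9*5=45


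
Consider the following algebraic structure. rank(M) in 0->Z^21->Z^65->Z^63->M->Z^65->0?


Alt sum=0:
(-1)^0*21 + (-1)^1*65 + (-1)^2*63 + (-1)^3*? + (-1)^4*65=0
rank(M)=84


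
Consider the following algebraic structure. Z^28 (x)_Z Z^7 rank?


rank(M(x)N) = rank(M)*rank(N)
28*7 = 196


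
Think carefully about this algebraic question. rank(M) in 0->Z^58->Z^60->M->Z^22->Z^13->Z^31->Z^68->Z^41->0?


Alt sum=0:
(-1)^0*58 + (-1)^1*60 + (-1)^2*? + (-1)^3*22 + (-1)^4*13 + (-1)^5*31 + (-1)^6*68 + (-1)^7*41=0
rank(M)=15


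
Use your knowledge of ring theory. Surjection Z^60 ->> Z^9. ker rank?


rank(ker) = 60-9 = 51


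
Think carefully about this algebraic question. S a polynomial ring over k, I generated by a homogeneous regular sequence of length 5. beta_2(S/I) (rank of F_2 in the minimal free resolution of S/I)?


Regular sequence => Koszul complex is the minimal free resolution.
Syz_1 minimally generated by Koszul relations f_i*e_j - f_j*e_i (i<j): mu(Syz_1) = beta_2 = C(m,2) = m(m-1)/2
m=5
5*4/2 = 10


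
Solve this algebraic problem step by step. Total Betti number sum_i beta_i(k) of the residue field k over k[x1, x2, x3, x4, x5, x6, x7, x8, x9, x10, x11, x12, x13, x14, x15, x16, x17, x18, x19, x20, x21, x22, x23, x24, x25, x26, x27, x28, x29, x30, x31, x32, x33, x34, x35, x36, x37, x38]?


Koszul resolution: beta_i(k)=C(n,i), n=38
sum_i C(38,i) = 2^38 = 274877906944


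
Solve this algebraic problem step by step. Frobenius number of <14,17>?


gcd(14,17)=1 => F=ab-a-b=14*17-14-17=238-31=207


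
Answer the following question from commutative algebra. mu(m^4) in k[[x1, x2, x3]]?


C(n+d-1,d)=C(6,4)=15


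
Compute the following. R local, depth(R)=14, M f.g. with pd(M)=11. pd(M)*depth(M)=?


pd+depth=14
depth=14-11=3
pd*depth=11*3=33


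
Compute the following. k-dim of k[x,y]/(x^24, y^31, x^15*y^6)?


k[x,y]/I, I = (x^24, y^31, x^15*y^6)
Rect: 24x31=744. Corner: (24-15)x(31-6)=225.
dim = 744-225 = 519


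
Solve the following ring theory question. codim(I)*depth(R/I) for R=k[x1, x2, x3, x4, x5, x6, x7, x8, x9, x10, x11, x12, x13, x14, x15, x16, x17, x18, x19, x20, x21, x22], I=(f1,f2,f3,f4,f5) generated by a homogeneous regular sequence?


codim=5, depth=dim(R/I)=22-5=17
Product=5*17=85


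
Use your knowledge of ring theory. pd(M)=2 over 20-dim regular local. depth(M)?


pd+depth=depth(R)=20
depth=20-2=18


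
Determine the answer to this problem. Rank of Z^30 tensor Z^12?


rank(M(x)N) = rank(M)*rank(N)
30*12 = 360


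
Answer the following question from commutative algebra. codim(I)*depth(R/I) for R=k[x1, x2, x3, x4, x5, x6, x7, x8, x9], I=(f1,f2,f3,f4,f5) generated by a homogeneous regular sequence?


codim=5, depth=dim(R/I)=9-5=4
Product=5*4=20


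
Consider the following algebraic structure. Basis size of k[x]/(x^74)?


Basis: 1,x,...,x^73
dim=74


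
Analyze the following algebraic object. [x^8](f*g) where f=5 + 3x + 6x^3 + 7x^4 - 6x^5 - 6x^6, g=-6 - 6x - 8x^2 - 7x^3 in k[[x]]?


[x^8] = sum a_i*b_j, i+j=8
  -6*-7=42
  -6*-8=48
Sum=90


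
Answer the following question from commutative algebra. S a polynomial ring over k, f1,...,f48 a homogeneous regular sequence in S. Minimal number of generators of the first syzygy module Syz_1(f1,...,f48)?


Regular sequence => Koszul complex is the minimal free resolution.
Syz_1 minimally generated by Koszul relations f_i*e_j - f_j*e_i (i<j): mu(Syz_1) = beta_2 = C(m,2) = m(m-1)/2
m=48
48*47/2 = 1128


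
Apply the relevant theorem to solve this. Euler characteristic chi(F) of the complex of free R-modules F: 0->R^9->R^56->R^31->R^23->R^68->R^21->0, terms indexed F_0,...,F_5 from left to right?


chi = sum (-1)^i * rank:
(-1)^0*9=9
(-1)^1*56=-56
(-1)^2*31=31
(-1)^3*23=-23
(-1)^4*68=68
(-1)^5*21=-21
chi=8


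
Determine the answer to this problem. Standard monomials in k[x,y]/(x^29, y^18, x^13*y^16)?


k[x,y]/I, I = (x^29, y^18, x^13*y^16)
Rect: 29x18=522. Corner: (29-13)x(18-16)=32.
dim = 522-32 = 490


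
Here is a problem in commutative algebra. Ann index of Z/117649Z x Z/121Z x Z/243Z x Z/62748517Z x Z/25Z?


Exponent = lcm of the cyclic orders; pairwise coprime => product.
7^6*11^2*3^5*13^7*5^2=117649*121*243*62748517*25=5426544375772494975


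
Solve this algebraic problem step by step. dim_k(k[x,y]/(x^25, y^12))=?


Basis: x^i*y^j, i<25, j<12
25*12=300


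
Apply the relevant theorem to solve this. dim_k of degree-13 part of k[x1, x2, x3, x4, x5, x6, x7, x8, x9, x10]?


C(d+n-1,n-1)=C(22,9)=497420


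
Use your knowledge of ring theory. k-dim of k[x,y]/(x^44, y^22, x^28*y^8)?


k[x,y]/I, I = (x^44, y^22, x^28*y^8)
Rect: 44x22=968. Corner: (44-28)x(22-8)=224.
dim = 968-224 = 744


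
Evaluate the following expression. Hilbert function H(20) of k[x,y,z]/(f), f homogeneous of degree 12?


C(22,2)-C(10,2)=231-45=186


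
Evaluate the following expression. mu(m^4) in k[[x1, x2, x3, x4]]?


C(n+d-1,d)=C(7,4)=35


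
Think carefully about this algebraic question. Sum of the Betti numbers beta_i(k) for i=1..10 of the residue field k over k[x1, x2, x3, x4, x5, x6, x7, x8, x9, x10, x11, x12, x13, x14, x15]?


Koszul resolution: beta_i(k)=C(n,i), n=15
C(15,1)=15, C(15,2)=105, C(15,3)=455, C(15,4)=1365, C(15,5)=3003, C(15,6)=5005, C(15,7)=6435, C(15,8)=6435, C(15,9)=5005, C(15,10)=3003
Sum=30826


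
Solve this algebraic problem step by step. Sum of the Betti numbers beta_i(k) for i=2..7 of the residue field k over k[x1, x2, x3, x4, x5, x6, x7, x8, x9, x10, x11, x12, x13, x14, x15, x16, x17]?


Koszul resolution: beta_i(k)=C(n,i), n=17
C(17,2)=136, C(17,3)=680, C(17,4)=2380, C(17,5)=6188, C(17,6)=12376, C(17,7)=19448
Sum=41208


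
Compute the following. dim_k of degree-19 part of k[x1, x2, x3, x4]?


C(d+n-1,n-1)=C(22,3)=1540


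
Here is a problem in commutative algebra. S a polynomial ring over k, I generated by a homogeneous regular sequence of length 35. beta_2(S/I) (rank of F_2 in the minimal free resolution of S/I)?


Regular sequence => Koszul complex is the minimal free resolution.
Syz_1 minimally generated by Koszul relations f_i*e_j - f_j*e_i (i<j): mu(Syz_1) = beta_2 = C(m,2) = m(m-1)/2
m=35
35*34/2 = 595


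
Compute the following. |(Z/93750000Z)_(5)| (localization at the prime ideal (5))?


5-primary part: 93750000=5^9*48
Size=5^9=1953125


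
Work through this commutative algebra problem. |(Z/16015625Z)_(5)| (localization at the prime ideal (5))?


5-primary part: 16015625=5^8*41
Size=5^8=390625


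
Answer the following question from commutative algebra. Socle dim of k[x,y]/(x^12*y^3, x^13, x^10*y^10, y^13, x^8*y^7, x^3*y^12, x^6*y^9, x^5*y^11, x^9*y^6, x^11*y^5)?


Socle = ann(m) = span of standard monomials u with x*u, y*u in I (staircase corners).
Redundant generators: x^10*y^10
Minimal generators: x^13, x^12*y^3, x^11*y^5, x^9*y^6, x^8*y^7, x^6*y^9, x^5*y^11, x^3*y^12, y^13
Corners: x^2y^12, x^4y^11, x^5y^10, x^7y^8, x^8y^6, x^10y^5, x^11y^4, x^12y^2
Socle dim=8


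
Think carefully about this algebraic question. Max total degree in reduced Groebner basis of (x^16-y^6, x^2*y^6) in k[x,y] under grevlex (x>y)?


LT(f1)=x^16, LT(f2)=x^2y^6, lcm=x^16y^6
S(f1,f2) = y^6*f1 - x^14*f2 = -y^12
Reduced GB = {f1, f2, y^12}; degrees 16, 8, 12
Max = 16


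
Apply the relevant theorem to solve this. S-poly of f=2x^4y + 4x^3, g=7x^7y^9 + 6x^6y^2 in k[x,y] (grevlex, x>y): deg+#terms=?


LT(f)=2x^4y, LT(g)=7x^7y^9
lcm(LM)=x^7y^9
S(f,g) (scaled by 14 to clear denominators) = 7x^3y^8*f - 2*g = 28x^6y^8 - 12x^6y^2
2 terms, deg 14.
14+2=16


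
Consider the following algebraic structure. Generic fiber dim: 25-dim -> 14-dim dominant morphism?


dim(fiber)=dim(X)-dim(Y)=25-14=11


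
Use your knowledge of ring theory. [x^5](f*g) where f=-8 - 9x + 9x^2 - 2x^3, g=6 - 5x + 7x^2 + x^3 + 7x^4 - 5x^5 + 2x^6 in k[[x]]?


[x^5] = sum a_i*b_j, i+j=5
  -8*-5=40
  -9*7=-63
  9*1=9
  -2*7=-14
Sum=-28


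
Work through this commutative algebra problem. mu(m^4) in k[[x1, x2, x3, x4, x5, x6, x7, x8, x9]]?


C(n+d-1,d)=C(12,4)=495


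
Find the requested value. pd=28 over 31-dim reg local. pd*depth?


pd+depth=31
depth=31-28=3
pd*depth=28*3=84


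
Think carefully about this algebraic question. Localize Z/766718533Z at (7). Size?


7-primary part: 766718533=7^9*19
Size=7^9=40353607


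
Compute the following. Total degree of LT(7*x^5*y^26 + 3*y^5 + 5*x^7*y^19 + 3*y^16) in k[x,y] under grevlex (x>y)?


LT: 7*x^5*y^26
deg_x=5, deg_y=26
Total=5+26=31


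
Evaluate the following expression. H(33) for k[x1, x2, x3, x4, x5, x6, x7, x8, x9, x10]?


C(d+n-1,n-1)=C(42,9)=445891810


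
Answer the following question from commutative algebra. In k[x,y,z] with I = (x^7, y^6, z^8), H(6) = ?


Need i<7, j<6, k<8 with i+j+k=6.
For each i, j ranges over max(0,6-i-7)..min(5,6-i):
  i=0: j in [0,5] -> 6
  i=1: j in [0,5] -> 6
  i=2: j in [0,4] -> 5
  i=3: j in [0,3] -> 4
  i=4: j in [0,2] -> 3
  i=5: j in [0,1] -> 2
  i=6: j in [0,0] -> 1
H(6) = 6+6+5+4+3+2+1 = 27


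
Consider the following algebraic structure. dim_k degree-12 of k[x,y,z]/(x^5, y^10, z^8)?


Need i<5, j<10, k<8 with i+j+k=12.
For each i, j ranges over max(0,12-i-7)..min(9,12-i):
  i=0: j in [5,9] -> 5
  i=1: j in [4,9] -> 6
  i=2: j in [3,9] -> 7
  i=3: j in [2,9] -> 8
  i=4: j in [1,8] -> 8
H(12) = 5+6+7+8+8 = 34


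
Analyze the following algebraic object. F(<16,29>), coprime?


gcd(16,29)=1 => F=ab-a-b=16*29-16-29=464-45=419


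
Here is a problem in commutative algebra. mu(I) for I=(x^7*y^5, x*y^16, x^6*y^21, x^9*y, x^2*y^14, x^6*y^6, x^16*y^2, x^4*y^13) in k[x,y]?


Remove redundant (divisible by others).
x^16*y^2 redundant.
x^6*y^21 redundant.
Min: x^9*y, x^7*y^5, x^6*y^6, x^4*y^13, x^2*y^14, x*y^16
Count=6


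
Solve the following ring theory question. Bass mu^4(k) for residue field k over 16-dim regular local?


C(n,i)=C(16,4)=1820


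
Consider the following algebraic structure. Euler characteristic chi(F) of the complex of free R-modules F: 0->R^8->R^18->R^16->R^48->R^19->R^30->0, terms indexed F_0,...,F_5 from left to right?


chi = sum (-1)^i * rank:
(-1)^0*8=8
(-1)^1*18=-18
(-1)^2*16=16
(-1)^3*48=-48
(-1)^4*19=19
(-1)^5*30=-30
chi=-53


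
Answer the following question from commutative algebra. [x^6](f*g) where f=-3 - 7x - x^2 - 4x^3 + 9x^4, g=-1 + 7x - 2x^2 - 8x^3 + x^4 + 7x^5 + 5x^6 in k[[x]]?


[x^6] = sum a_i*b_j, i+j=6
  -3*5=-15
  -7*7=-49
  -1*1=-1
  -4*-8=32
  9*-2=-18
Sum=-51


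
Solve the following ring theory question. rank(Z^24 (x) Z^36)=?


rank(M(x)N) = rank(M)*rank(N)
24*36 = 864


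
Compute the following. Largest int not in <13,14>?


gcd(13,14)=1 => F=ab-a-b=13*14-13-14=182-27=155


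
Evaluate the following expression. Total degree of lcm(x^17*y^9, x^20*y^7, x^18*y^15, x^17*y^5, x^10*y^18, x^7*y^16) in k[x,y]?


lcm = componentwise max:
x: max(17,20,18,17,10,7)=20
y: max(9,7,15,5,18,16)=18
Total=20+18=38


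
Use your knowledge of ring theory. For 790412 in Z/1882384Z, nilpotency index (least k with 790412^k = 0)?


790412^k mod 1882384:
k=1: 790412
k=2: 1056832
k=3: 323792
k=4: 153664
k=5: 806736
k=6: 0
First zero at k = 6


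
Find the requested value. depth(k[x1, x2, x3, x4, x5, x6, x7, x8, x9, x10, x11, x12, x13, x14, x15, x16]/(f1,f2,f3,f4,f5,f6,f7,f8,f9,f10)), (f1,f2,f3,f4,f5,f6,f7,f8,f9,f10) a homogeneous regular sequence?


depth(R)=16
depth(R/I)=16-10=6


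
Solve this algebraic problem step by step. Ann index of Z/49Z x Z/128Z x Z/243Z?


Exponent = lcm of the cyclic orders; pairwise coprime => product.
7^2*2^7*3^5=49*128*243=1524096


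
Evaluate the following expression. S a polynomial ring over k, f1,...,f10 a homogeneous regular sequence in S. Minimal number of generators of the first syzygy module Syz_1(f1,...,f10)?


Regular sequence => Koszul complex is the minimal free resolution.
Syz_1 minimally generated by Koszul relations f_i*e_j - f_j*e_i (i<j): mu(Syz_1) = beta_2 = C(m,2) = m(m-1)/2
m=10
10*9/2 = 45


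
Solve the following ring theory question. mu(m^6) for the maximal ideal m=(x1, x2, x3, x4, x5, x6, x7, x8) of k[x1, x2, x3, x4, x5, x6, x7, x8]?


Graded Nakayama: mu(m^d) = dim_k (m^d/m^(d+1)) = #degree-6 monomials in 8 vars
C(n+d-1,d)=C(13,6)=1716


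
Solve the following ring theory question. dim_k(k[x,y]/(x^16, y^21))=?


Basis: x^i*y^j, i<16, j<21
16*21=336


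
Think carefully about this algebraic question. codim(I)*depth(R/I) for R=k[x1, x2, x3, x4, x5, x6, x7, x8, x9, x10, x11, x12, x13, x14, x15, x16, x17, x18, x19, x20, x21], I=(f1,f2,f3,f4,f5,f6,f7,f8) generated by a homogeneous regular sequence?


codim=8, depth=dim(R/I)=21-8=13
Product=8*13=104


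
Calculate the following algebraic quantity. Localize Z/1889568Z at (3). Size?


3-primary part: 1889568=3^10*32
Size=3^10=59049


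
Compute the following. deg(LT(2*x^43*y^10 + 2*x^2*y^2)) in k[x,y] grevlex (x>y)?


LT: 2*x^43*y^10
deg_x=43, deg_y=10
Total=43+10=53


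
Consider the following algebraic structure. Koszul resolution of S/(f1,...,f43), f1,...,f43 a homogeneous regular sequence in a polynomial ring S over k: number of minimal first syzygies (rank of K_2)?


Regular sequence => Koszul complex is the minimal free resolution.
Syz_1 minimally generated by Koszul relations f_i*e_j - f_j*e_i (i<j): mu(Syz_1) = beta_2 = C(m,2) = m(m-1)/2
m=43
43*42/2 = 903


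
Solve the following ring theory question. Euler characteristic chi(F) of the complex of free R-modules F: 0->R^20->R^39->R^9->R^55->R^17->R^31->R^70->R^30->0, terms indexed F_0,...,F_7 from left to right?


chi = sum (-1)^i * rank:
(-1)^0*20=20
(-1)^1*39=-39
(-1)^2*9=9
(-1)^3*55=-55
(-1)^4*17=17
(-1)^5*31=-31
(-1)^6*70=70
(-1)^7*30=-30
chi=-39


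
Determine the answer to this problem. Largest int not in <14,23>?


gcd(14,23)=1 => F=ab-a-b=14*23-14-23=322-37=285


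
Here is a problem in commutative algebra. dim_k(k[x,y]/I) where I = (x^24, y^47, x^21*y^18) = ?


k[x,y]/I, I = (x^24, y^47, x^21*y^18)
Rect: 24x47=1128. Corner: (24-21)x(47-18)=87.
dim = 1128-87 = 1041


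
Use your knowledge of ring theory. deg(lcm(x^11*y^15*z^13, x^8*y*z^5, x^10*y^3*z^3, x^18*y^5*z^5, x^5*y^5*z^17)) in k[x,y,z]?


lcm = componentwise max:
x: max(11,8,10,18,5)=18
y: max(15,1,3,5,5)=15
z: max(13,5,3,5,17)=17
Total=18+15+17=50


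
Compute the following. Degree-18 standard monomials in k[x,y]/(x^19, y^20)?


k[x,y], I = (x^19, y^20), d = 18
Need i < 19 and d-i < 20.
Range: 0 <= i <= 18.
H(18) = 19


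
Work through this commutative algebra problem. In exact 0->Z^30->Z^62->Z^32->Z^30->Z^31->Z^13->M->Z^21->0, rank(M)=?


Alt sum=0:
(-1)^0*30 + (-1)^1*62 + (-1)^2*32 + (-1)^3*30 + (-1)^4*31 + (-1)^5*13 + (-1)^6*? + (-1)^7*21=0
rank(M)=33


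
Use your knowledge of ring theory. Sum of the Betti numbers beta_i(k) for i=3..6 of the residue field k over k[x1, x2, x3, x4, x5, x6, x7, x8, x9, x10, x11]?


Koszul resolution: beta_i(k)=C(n,i), n=11
C(11,3)=165, C(11,4)=330, C(11,5)=462, C(11,6)=462
Sum=1419


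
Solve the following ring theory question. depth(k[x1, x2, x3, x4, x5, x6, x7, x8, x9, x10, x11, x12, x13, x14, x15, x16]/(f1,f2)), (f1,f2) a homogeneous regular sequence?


depth(R)=16
depth(R/I)=16-2=14


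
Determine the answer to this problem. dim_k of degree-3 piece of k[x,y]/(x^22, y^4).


k[x,y], I = (x^22, y^4), d = 3
Need i < 22 and d-i < 4.
Range: 0 <= i <= 3.
H(3) = 4


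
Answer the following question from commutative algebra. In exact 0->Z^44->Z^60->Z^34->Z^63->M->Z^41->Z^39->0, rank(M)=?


Alt sum=0:
(-1)^0*44 + (-1)^1*60 + (-1)^2*34 + (-1)^3*63 + (-1)^4*? + (-1)^5*41 + (-1)^6*39=0
rank(M)=47


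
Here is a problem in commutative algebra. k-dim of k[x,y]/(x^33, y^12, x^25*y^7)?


k[x,y]/I, I = (x^33, y^12, x^25*y^7)
Rect: 33x12=396. Corner: (33-25)x(12-7)=40.
dim = 396-40 = 356


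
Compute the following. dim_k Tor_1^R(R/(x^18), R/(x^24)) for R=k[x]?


Tor_1(R/I,R/J)=(I cap J)/IJ=(x^24)/(x^42)
dim=42-24=min(18,24)=18


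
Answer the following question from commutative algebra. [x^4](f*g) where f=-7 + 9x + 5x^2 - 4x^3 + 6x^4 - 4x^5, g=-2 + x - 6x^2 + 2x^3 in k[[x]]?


[x^4] = sum a_i*b_j, i+j=4
  9*2=18
  5*-6=-30
  -4*1=-4
  6*-2=-12
Sum=-28


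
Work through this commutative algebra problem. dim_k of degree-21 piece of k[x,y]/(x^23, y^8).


k[x,y], I = (x^23, y^8), d = 21
Need i < 23 and d-i < 8.
Range: 14 <= i <= 21.
H(21) = 8


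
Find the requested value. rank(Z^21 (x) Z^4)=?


rank(M(x)N) = rank(M)*rank(N)
21*4 = 84


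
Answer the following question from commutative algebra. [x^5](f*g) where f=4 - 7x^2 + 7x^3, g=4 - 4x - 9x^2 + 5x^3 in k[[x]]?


[x^5] = sum a_i*b_j, i+j=5
  -7*5=-35
  7*-9=-63
Sum=-98


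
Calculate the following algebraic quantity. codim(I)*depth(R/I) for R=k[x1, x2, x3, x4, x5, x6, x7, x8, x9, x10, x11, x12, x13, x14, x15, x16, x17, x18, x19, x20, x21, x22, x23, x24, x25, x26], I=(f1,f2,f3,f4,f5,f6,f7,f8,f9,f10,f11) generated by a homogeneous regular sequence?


codim=11, depth=dim(R/I)=26-11=15
Product=11*15=165


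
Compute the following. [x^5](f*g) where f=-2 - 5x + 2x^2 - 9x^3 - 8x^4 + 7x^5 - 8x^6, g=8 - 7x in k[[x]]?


[x^5] = sum a_i*b_j, i+j=5
  -8*-7=56
  7*8=56
Sum=112


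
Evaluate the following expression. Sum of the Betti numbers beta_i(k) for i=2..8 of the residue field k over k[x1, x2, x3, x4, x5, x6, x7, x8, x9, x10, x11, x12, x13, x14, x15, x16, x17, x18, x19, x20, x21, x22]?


Koszul resolution: beta_i(k)=C(n,i), n=22
C(22,2)=231, C(22,3)=1540, C(22,4)=7315, C(22,5)=26334, C(22,6)=74613, C(22,7)=170544, C(22,8)=319770
Sum=600347


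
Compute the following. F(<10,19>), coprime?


gcd(10,19)=1 => F=ab-a-b=10*19-10-19=190-29=161


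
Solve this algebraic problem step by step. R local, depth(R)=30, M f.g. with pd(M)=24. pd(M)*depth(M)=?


pd+depth=30
depth=30-24=6
pd*depth=24*6=144


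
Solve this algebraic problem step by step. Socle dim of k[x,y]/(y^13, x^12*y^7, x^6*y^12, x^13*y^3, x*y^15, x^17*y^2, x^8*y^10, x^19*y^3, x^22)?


Socle = ann(m) = span of standard monomials u with x*u, y*u in I (staircase corners).
Redundant generators: x^19*y^3, x*y^15
Minimal generators: x^22, x^17*y^2, x^13*y^3, x^12*y^7, x^8*y^10, x^6*y^12, y^13
Corners: x^5y^12, x^7y^11, x^11y^9, x^12y^6, x^16y^2, x^21y
Socle dim=6


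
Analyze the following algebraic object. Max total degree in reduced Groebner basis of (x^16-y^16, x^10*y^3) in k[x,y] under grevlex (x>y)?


LT(f1)=x^16, LT(f2)=x^10y^3, lcm=x^16y^3
S(f1,f2) = y^3*f1 - x^6*f2 = -y^19
Reduced GB = {f1, f2, y^19}; degrees 16, 13, 19
Max = 19


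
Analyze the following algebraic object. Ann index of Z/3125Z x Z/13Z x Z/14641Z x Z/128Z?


Exponent = lcm of the cyclic orders; pairwise coprime => product.
5^5*13^1*11^4*2^7=3125*13*14641*128=76133200000


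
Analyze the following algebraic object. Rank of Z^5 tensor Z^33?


rank(M(x)N) = rank(M)*rank(N)
5*33 = 165


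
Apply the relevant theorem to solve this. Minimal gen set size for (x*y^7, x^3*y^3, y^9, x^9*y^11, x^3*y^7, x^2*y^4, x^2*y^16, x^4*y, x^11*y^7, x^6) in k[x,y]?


Remove redundant (divisible by others).
x^3*y^7 redundant.
x^9*y^11 redundant.
x^11*y^7 redundant.
x^2*y^16 redundant.
Min: x^6, x^4*y, x^3*y^3, x^2*y^4, x*y^7, y^9
Count=6


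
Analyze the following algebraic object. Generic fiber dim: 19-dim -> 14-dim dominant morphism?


dim(fiber)=dim(X)-dim(Y)=19-14=5


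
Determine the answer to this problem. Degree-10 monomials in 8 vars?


C(d+n-1,n-1)=C(17,7)=19448


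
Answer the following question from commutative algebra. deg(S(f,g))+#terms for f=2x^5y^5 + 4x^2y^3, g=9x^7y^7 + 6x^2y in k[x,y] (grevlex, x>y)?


LT(f)=2x^5y^5, LT(g)=9x^7y^7
lcm(LM)=x^7y^7
S(f,g) (scaled by 18 to clear denominators) = 9x^2y^2*f - 2*g = 36x^4y^5 - 12x^2y
2 terms, deg 9.
9+2=11


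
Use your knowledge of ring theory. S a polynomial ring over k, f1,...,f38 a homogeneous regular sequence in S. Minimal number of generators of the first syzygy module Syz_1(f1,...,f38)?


Regular sequence => Koszul complex is the minimal free resolution.
Syz_1 minimally generated by Koszul relations f_i*e_j - f_j*e_i (i<j): mu(Syz_1) = beta_2 = C(m,2) = m(m-1)/2
m=38
38*37/2 = 703


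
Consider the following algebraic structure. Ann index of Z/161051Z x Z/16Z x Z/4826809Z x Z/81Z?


Exponent = lcm of the cyclic orders; pairwise coprime => product.
11^5*2^4*13^6*3^4=161051*16*4826809*81=1007461691471664


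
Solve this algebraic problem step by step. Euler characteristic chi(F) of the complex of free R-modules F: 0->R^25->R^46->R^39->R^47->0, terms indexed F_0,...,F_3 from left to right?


chi = sum (-1)^i * rank:
(-1)^0*25=25
(-1)^1*46=-46
(-1)^2*39=39
(-1)^3*47=-47
chi=-29


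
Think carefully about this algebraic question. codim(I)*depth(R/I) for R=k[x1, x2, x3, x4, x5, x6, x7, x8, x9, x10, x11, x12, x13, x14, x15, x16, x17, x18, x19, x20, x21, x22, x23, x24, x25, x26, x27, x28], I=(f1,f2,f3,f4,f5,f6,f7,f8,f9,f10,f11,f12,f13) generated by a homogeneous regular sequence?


codim=13, depth=dim(R/I)=28-13=15
Product=13*15=195


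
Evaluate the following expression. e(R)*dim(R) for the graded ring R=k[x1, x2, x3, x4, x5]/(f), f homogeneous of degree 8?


e(R)=deg(f)=8, dim(R)=5-1=4
e*dim=8*4=32


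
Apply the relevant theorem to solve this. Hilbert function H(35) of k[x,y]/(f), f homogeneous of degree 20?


H(t)=d for t>=d-1.
d=20, t=35
H(35)=20


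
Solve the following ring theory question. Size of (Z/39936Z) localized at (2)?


2-primary part: 39936=2^10*39
Size=2^10=1024


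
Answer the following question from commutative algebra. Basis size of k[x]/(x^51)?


Basis: 1,x,...,x^50
dim=51


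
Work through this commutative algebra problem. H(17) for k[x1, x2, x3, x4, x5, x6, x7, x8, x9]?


C(d+n-1,n-1)=C(25,8)=1081575


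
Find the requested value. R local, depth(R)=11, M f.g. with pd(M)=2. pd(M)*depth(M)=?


pd+depth=11
depth=11-2=9
pd*depth=2*9=18


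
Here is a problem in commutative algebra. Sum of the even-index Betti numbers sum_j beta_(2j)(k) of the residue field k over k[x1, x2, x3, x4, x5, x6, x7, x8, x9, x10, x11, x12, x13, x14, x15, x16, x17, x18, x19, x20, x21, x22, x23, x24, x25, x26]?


Koszul resolution: beta_i(k)=C(n,i), n=26
sum_even C(26,i) = 2^(n-1) = 2^25 = 33554432


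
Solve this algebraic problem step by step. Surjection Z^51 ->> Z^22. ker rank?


rank(ker) = 51-22 = 29


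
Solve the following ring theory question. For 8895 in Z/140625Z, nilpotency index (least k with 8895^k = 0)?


8895^k mod 140625:
k=1: 8895
k=2: 89775
k=3: 79875
k=4: 50625
k=5: 28125
k=6: 0
First zero at k = 6


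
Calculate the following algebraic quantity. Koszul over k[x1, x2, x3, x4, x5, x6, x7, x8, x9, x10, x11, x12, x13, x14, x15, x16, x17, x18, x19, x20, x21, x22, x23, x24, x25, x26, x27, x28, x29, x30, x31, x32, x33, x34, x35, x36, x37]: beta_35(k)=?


C(n,i)=C(37,35)=666


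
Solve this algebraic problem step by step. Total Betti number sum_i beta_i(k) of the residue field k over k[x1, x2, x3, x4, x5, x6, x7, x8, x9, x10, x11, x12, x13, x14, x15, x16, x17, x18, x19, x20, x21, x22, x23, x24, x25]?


Koszul resolution: beta_i(k)=C(n,i), n=25
sum_i C(25,i) = 2^25 = 33554432


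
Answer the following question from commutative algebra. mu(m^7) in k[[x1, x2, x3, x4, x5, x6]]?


C(n+d-1,d)=C(12,7)=792


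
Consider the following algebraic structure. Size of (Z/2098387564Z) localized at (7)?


7-primary part: 2098387564=7^9*52
Size=7^9=40353607


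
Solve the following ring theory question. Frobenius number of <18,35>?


gcd(18,35)=1 => F=ab-a-b=18*35-18-35=630-53=577


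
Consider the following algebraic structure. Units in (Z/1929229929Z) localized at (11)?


Local ring = Z/214358881Z.
phi(214358881) = 11^7*(11-1) = 194871710


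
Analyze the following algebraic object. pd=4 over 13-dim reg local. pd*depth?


pd+depth=13
depth=13-4=9
pd*depth=4*9=36


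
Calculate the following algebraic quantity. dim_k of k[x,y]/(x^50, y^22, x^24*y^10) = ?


k[x,y]/I, I = (x^50, y^22, x^24*y^10)
Rect: 50x22=1100. Corner: (50-24)x(22-10)=312.
dim = 1100-312 = 788


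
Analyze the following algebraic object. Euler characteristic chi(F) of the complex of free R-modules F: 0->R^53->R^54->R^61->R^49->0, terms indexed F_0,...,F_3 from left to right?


chi = sum (-1)^i * rank:
(-1)^0*53=53
(-1)^1*54=-54
(-1)^2*61=61
(-1)^3*49=-49
chi=11


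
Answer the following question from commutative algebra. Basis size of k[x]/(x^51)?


Basis: 1,x,...,x^50
dim=51


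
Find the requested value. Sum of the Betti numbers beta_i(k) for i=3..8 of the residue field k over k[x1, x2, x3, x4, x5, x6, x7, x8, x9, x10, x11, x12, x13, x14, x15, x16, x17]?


Koszul resolution: beta_i(k)=C(n,i), n=17
C(17,3)=680, C(17,4)=2380, C(17,5)=6188, C(17,6)=12376, C(17,7)=19448, C(17,8)=24310
Sum=65382


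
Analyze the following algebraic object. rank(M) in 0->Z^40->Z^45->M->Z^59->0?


Alt sum=0:
(-1)^0*40 + (-1)^1*45 + (-1)^2*? + (-1)^3*59=0
rank(M)=64


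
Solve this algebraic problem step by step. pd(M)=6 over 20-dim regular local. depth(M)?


pd+depth=depth(R)=20
depth=20-6=14


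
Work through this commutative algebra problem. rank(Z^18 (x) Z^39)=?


rank(M(x)N) = rank(M)*rank(N)
18*39 = 702


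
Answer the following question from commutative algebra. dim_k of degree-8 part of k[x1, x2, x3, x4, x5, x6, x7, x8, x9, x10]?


C(d+n-1,n-1)=C(17,9)=24310


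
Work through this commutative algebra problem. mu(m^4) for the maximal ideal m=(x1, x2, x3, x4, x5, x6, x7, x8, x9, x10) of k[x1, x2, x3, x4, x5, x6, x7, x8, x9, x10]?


Graded Nakayama: mu(m^d) = dim_k (m^d/m^(d+1)) = #degree-4 monomials in 10 vars
C(n+d-1,d)=C(13,4)=715


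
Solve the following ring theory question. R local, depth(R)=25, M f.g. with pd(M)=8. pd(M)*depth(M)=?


pd+depth=25
depth=25-8=17
pd*depth=8*17=136


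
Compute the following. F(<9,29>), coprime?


gcd(9,29)=1 => F=ab-a-b=9*29-9-29=261-38=223


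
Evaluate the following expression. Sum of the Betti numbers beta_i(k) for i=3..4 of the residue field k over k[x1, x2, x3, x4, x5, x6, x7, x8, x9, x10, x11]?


Koszul resolution: beta_i(k)=C(n,i), n=11
C(11,3)=165, C(11,4)=330
Sum=495


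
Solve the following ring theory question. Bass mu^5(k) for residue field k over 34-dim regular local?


C(n,i)=C(34,5)=278256


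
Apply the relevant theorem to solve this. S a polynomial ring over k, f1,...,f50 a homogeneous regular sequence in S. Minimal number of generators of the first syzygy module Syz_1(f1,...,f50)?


Regular sequence => Koszul complex is the minimal free resolution.
Syz_1 minimally generated by Koszul relations f_i*e_j - f_j*e_i (i<j): mu(Syz_1) = beta_2 = C(m,2) = m(m-1)/2
m=50
50*49/2 = 1225


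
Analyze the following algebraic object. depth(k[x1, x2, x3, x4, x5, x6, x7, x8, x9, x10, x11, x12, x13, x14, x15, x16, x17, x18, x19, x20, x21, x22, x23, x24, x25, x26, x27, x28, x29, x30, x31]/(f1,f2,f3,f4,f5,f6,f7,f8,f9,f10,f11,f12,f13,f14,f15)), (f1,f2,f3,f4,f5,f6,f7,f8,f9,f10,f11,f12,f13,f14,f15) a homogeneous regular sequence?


depth(R)=31
depth(R/I)=31-15=16


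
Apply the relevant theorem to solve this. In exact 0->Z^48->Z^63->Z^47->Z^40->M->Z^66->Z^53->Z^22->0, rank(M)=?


Alt sum=0:
(-1)^0*48 + (-1)^1*63 + (-1)^2*47 + (-1)^3*40 + (-1)^4*? + (-1)^5*66 + (-1)^6*53 + (-1)^7*22=0
rank(M)=43


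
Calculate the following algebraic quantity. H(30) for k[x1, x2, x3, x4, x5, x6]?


C(d+n-1,n-1)=C(35,5)=324632
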